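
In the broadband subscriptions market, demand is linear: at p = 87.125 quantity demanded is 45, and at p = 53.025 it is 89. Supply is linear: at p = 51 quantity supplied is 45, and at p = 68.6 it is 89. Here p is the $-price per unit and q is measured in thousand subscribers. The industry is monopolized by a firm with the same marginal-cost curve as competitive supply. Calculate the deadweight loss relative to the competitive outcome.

$532.41 thousand

Demand slope = (53.025 − 87.125)/(89 − 45) = −0.775, so p = 122 − 0.775q.
Supply slope = (68.6 − 51)/(89 − 45) = 0.4, so p = 33 + 0.4q.
Competitive equilibrium: 122 − 0.775q = 33 + 0.4q → q* = 75.7447, p* = 63.2979.
Marginal revenue: MR = 122 − 1.55q. Set MR = MC: 122 − 1.55q = 33 + 0.4q → q_m = 45.641.
Price p_m = 122 − 0.775·45.641 = 86.6282; MC(q_m) = 33 + 0.4·45.641 = 51.2564.
Competitive q* = 75.7447, so Δq = 30.1037; wedge = 86.6282 − 51.2564 = 35.3718.
Deadweight loss = ½ × 30.1037 × 35.3718 = $532.41 thousand.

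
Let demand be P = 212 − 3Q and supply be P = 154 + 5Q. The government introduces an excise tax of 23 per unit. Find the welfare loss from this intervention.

Competitive equilibrium: 212 − 3Q = 154 + 5Q → Q* = 7.25, P* = 190.25.
With the tax, the buyer price exceeds the seller price by 23: (212 − 3Q) − (154 + 5Q) = 23 → Q' = 4.375.
ΔQ = 7.25 − 4.375 = 2.875; the wedge equals the tax, 23.
DWL = ½ × 2.875 × 23 = 33.06.

33.06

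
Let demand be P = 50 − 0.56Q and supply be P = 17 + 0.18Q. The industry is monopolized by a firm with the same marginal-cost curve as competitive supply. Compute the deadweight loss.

136.54

Competitive equilibrium: 50 − 0.56Q = 17 + 0.18Q → Q* = 44.5946, P* = 25.027.
Marginal revenue: MR = 50 − 1.12Q. Set MR = MC: 50 − 1.12Q = 17 + 0.18Q → Q_m = 25.3846.
Price P_m = 50 − 0.56·25.3846 = 35.7846; MC(Q_m) = 17 + 0.18·25.3846 = 21.5692.
Competitive Q* = 44.5946, so ΔQ = 19.21; wedge = 35.7846 − 21.5692 = 14.2154.
DWL = ½ × 19.21 × 14.2154 = 136.54.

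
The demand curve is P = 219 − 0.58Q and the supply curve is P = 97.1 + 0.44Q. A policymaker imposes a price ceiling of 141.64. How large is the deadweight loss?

170.47

Competitive equilibrium: 219 − 0.58Q = 97.1 + 0.44Q → Q* = 119.5098, P* = 149.6843.
At the ceiling P = 141.64, quantity supplied = (141.64 − 97.1)/0.44 = 101.2273.
Willingness to pay at Q' = 101.2273: 219 − 0.58·101.2273 = 160.2882.
ΔQ = 119.5098 − 101.2273 = 18.2825; wedge = 160.2882 − 141.64 = 18.6482.
DWL = ½ × 18.2825 × 18.6482 = 170.47.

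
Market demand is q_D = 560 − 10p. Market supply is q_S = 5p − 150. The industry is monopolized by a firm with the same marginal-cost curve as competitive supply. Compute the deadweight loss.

In inverse form: demand p = 56 − 0.1q, supply p = 30 + 0.2q.
Competitive equilibrium: 56 − 0.1q = 30 + 0.2q → q* = 86.6667, p* = 47.3333.
Marginal revenue: MR = 56 − 0.2q. Set MR = MC: 56 − 0.2q = 30 + 0.2q → q_m = 65.
Price p_m = 56 − 0.1·65 = 49.5; MC(q_m) = 30 + 0.2·65 = 43.
Competitive q* = 86.6667, so Δq = 21.6667; wedge = 49.5 − 43 = 6.5.
Welfare loss = ½ × 21.6667 × 6.5 = 70.42.

70.42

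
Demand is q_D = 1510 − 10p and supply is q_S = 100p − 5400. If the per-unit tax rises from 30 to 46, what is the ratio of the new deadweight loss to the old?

In inverse form: demand p = 151 − 0.1q, supply p = 54 + 0.01q.
Competitive equilibrium: 151 − 0.1q = 54 + 0.01q → q* = 881.8182, p* = 62.8182.
For a per-unit tax t: Δq = t/0.11, so DWL = ½·t·(t/0.11) = t²/0.22.
At t = 30: DWL = 4090.909. At t = 46: DWL = 9618.182.
Ratio = (46/30)² = 2.351.

2.351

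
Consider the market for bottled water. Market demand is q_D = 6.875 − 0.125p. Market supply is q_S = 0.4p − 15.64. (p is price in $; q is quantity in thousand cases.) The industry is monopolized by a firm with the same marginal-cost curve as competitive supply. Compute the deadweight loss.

$2.25 thousand

In inverse form: demand p = 55 − 8q, supply p = 39.1 + 2.5q.
Competitive equilibrium: 55 − 8q = 39.1 + 2.5q → q* = 1.5143, p* = 42.8857.
Marginal revenue: MR = 55 − 16q. Set MR = MC: 55 − 16q = 39.1 + 2.5q → q_m = 0.8595.
Price p_m = 55 − 8·0.8595 = 48.124; MC(q_m) = 39.1 + 2.5·0.8595 = 41.2488.
Competitive q* = 1.5143, so Δq = 0.6548; wedge = 48.124 − 41.2488 = 6.8752.
DWL = ½ × 0.6548 × 6.8752 = $2.25 thousand.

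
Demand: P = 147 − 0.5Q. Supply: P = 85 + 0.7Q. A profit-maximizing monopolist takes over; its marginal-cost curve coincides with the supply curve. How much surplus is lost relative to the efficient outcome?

Competitive equilibrium: 147 − 0.5Q = 85 + 0.7Q → Q* = 51.6667, P* = 121.1667.
Marginal revenue: MR = 147 − Q. Set MR = MC: 147 − Q = 85 + 0.7Q → Q_m = 36.4706.
Price P_m = 147 − 0.5·36.4706 = 128.7647; MC(Q_m) = 85 + 0.7·36.4706 = 110.5294.
Competitive Q* = 51.6667, so ΔQ = 15.1961; wedge = 128.7647 − 110.5294 = 18.2353.
The triangle = ½ × 15.1961 × 18.2353 = 138.55.

138.55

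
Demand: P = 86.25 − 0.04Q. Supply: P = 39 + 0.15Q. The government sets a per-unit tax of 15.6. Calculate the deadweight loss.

640.42

Competitive equilibrium: 86.25 − 0.04Q = 39 + 0.15Q → Q* = 248.6842, P* = 76.3026.
With the tax, the buyer price exceeds the seller price by 15.6: (86.25 − 0.04Q) − (39 + 0.15Q) = 15.6 → Q' = 166.5789.
ΔQ = 248.6842 − 166.5789 = 82.1053; the wedge equals the tax, 15.6.
Deadweight loss = ½ × 82.1053 × 15.6 = 640.42.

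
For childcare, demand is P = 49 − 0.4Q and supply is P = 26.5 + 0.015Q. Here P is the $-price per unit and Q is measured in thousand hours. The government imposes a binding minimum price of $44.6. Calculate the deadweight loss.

Competitive equilibrium: 49 − 0.4Q = 26.5 + 0.015Q → Q* = 54.2169, P* = 27.3133.
At the floor P = 44.6, quantity demanded = (49 − 44.6)/0.4 = 11.
Sellers' marginal cost at Q' = 11: 26.5 + 0.015·11 = 26.665.
ΔQ = 54.2169 − 11 = 43.2169; wedge = 44.6 − 26.665 = 17.935.
The triangle = ½ × 43.2169 × 17.935 = $387.55 thousand.

$387.55 thousand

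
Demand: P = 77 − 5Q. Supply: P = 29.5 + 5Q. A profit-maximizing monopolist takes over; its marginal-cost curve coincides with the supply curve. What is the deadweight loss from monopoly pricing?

12.53

Competitive equilibrium: 77 − 5Q = 29.5 + 5Q → Q* = 4.75, P* = 53.25.
Marginal revenue: MR = 77 − 10Q. Set MR = MC: 77 − 10Q = 29.5 + 5Q → Q_m = 3.1667.
Price P_m = 77 − 5·3.1667 = 61.1665; MC(Q_m) = 29.5 + 5·3.1667 = 45.3335.
Competitive Q* = 4.75, so ΔQ = 1.5833; wedge = 61.1665 − 45.3335 = 15.833.
Deadweight loss = ½ × 1.5833 × 15.833 = 12.53.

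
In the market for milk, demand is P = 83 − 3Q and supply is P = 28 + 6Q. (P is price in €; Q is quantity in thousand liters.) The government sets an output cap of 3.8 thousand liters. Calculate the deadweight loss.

€24.04 thousand

Competitive equilibrium: 83 − 3Q = 28 + 6Q → Q* = 6.1111, P* = 64.6667.
At Q = 3.8: demand price = 83 − 3·3.8 = 71.6; supply price = 28 + 6·3.8 = 50.8.
ΔQ = 6.1111 − 3.8 = 2.3111; wedge = 71.6 − 50.8 = 20.8.
The triangle = ½ × 2.3111 × 20.8 = €24.04 thousand.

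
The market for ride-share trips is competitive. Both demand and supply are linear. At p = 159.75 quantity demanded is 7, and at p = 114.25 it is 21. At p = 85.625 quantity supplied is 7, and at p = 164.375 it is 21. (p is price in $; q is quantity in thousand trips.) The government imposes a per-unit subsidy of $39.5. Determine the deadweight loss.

$87.90 thousand

Demand slope = (114.25 − 159.75)/(21 − 7) = −3.25, so p = 182.5 − 3.25q.
Supply slope = (164.375 − 85.625)/(21 − 7) = 5.625, so p = 46.25 + 5.625q.
Competitive equilibrium: 182.5 − 3.25q = 46.25 + 5.625q → q* = 15.3521, p* = 132.6056.
The subsidy lowers effective supply by 39.5: p = 6.75 + 5.625q.
New quantity: 182.5 − 3.25q = 6.75 + 5.625q → q' = 19.8028.
Overproduction Δq = 19.8028 − 15.3521 = 4.4507; wedge = subsidy = 39.5.
DWL = ½ × 4.4507 × 39.5 = $87.90 thousand.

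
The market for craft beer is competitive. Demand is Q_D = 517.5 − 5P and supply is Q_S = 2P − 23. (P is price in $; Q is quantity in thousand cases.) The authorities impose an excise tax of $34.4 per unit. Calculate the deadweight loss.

$845.26 thousand

In inverse form: demand P = 103.5 − 0.2Q, supply P = 11.5 + 0.5Q.
Competitive equilibrium: 103.5 − 0.2Q = 11.5 + 0.5Q → Q* = 131.4286, P* = 77.2143.
With the tax, the buyer price exceeds the seller price by 34.4: (103.5 − 0.2Q) − (11.5 + 0.5Q) = 34.4 → Q' = 82.2857.
ΔQ = 131.4286 − 82.2857 = 49.1429; the wedge equals the tax, 34.4.
The triangle = ½ × 49.1429 × 34.4 = $845.26 thousand.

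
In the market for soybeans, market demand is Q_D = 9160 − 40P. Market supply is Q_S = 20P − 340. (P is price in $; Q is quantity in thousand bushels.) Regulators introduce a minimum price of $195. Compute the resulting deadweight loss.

$80666.67 thousand

In inverse form: demand P = 229 − 0.025Q, supply P = 17 + 0.05Q.
Competitive equilibrium: 229 − 0.025Q = 17 + 0.05Q → Q* = 2826.6667, P* = 158.3333.
At the floor P = 195, quantity demanded = (229 − 195)/0.025 = 1360.
Sellers' marginal cost at Q' = 1360: 17 + 0.05·1360 = 85.
ΔQ = 2826.6667 − 1360 = 1466.6667; wedge = 195 − 85 = 110.
Welfare loss = ½ × 1466.6667 × 110 = $80666.67 thousand.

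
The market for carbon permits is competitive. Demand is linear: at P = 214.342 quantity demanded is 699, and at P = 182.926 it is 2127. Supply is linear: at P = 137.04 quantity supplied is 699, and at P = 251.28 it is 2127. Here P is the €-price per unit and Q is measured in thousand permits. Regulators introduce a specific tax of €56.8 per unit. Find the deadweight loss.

€15814.90 thousand

Demand slope = (182.926 − 214.342)/(2127 − 699) = −0.022, so P = 229.72 − 0.022Q.
Supply slope = (251.28 − 137.04)/(2127 − 699) = 0.08, so P = 81.12 + 0.08Q.
Competitive equilibrium: 229.72 − 0.022Q = 81.12 + 0.08Q → Q* = 1456.8627, P* = 197.669.
With the tax, the buyer price exceeds the seller price by 56.8: (229.72 − 0.022Q) − (81.12 + 0.08Q) = 56.8 → Q' = 900.
ΔQ = 1456.8627 − 900 = 556.8627; the wedge equals the tax, 56.8.
Deadweight loss = ½ × 556.8627 × 56.8 = €15814.90 thousand.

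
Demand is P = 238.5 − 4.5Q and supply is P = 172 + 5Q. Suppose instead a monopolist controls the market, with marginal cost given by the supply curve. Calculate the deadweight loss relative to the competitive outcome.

24.05

Competitive equilibrium: 238.5 − 4.5Q = 172 + 5Q → Q* = 7, P* = 207.
Marginal revenue: MR = 238.5 − 9Q. Set MR = MC: 238.5 − 9Q = 172 + 5Q → Q_m = 4.75.
Price P_m = 238.5 − 4.5·4.75 = 217.125; MC(Q_m) = 172 + 5·4.75 = 195.75.
Competitive Q* = 7, so ΔQ = 2.25; wedge = 217.125 − 195.75 = 21.375.
Welfare loss = ½ × 2.25 × 21.375 = 24.05.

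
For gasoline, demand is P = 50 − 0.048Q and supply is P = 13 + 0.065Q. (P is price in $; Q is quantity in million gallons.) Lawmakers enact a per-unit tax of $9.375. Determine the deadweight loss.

Competitive equilibrium: 50 − 0.048Q = 13 + 0.065Q → Q* = 327.4336, P* = 34.2832.
With the tax, the buyer price exceeds the seller price by 9.375: (50 − 0.048Q) − (13 + 0.065Q) = 9.375 → Q' = 244.469.
ΔQ = 327.4336 − 244.469 = 82.9646; the wedge equals the tax, 9.375.
DWL = ½ × 82.9646 × 9.375 = $388.90 million.

$388.90 million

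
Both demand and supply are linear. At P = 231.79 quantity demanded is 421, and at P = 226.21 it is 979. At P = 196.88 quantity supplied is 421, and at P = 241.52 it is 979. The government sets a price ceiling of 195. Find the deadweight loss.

Demand slope = (226.21 − 231.79)/(979 − 421) = −0.01, so P = 236 − 0.01Q.
Supply slope = (241.52 − 196.88)/(979 − 421) = 0.08, so P = 163.2 + 0.08Q.
Competitive equilibrium: 236 − 0.01Q = 163.2 + 0.08Q → Q* = 808.8889, P* = 227.9111.
At the ceiling P = 195, quantity supplied = (195 − 163.2)/0.08 = 397.5.
Willingness to pay at Q' = 397.5: 236 − 0.01·397.5 = 232.025.
ΔQ = 808.8889 − 397.5 = 411.3889; wedge = 232.025 − 195 = 37.025.
Welfare loss = ½ × 411.3889 × 37.025 = 7615.84.

7615.84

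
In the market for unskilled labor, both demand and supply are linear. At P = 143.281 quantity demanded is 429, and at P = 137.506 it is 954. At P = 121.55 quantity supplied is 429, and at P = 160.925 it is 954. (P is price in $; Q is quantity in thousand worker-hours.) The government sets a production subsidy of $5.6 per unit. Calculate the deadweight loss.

Demand slope = (137.506 − 143.281)/(954 − 429) = −0.011, so P = 148 − 0.011Q.
Supply slope = (160.925 − 121.55)/(954 − 429) = 0.075, so P = 89.375 + 0.075Q.
Competitive equilibrium: 148 − 0.011Q = 89.375 + 0.075Q → Q* = 681.686, P* = 140.5015.
The subsidy lowers effective supply by 5.6: P = 83.775 + 0.075Q.
New quantity: 148 − 0.011Q = 83.775 + 0.075Q → Q' = 746.8023.
Overproduction ΔQ = 746.8023 − 681.686 = 65.1163; wedge = subsidy = 5.6.
Deadweight loss = ½ × 65.1163 × 5.6 = $182.33 thousand.

$182.33 thousand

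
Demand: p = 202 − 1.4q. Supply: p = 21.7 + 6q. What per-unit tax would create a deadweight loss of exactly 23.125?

Competitive equilibrium: 202 − 1.4q = 21.7 + 6q → q* = 24.3649, p* = 167.8892.
A tax t gives Δq = t/7.4 and wedge t, so DWL = t²/14.8.
t²/14.8 = 23.125 → t² = 342.25 → t = 18.5.

18.5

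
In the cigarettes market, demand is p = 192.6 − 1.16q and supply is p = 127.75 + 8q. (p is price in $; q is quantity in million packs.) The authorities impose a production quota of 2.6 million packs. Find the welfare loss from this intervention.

Competitive equilibrium: 192.6 − 1.16q = 127.75 + 8q → q* = 7.0797, p* = 184.3876.
At q = 2.6: demand price = 192.6 − 1.16·2.6 = 189.584; supply price = 127.75 + 8·2.6 = 148.55.
Δq = 7.0797 − 2.6 = 4.4797; wedge = 189.584 − 148.55 = 41.034.
DWL = ½ × 4.4797 × 41.034 = $91.91 million.

$91.91 million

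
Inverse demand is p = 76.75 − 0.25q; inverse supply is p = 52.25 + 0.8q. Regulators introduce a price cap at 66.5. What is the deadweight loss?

Competitive equilibrium: 76.75 − 0.25q = 52.25 + 0.8q → q* = 23.3333, p* = 70.9167.
At the ceiling p = 66.5, quantity supplied = (66.5 − 52.25)/0.8 = 17.8125.
Willingness to pay at q' = 17.8125: 76.75 − 0.25·17.8125 = 72.2969.
Δq = 23.3333 − 17.8125 = 5.5208; wedge = 72.2969 − 66.5 = 5.7969.
Deadweight loss = ½ × 5.5208 × 5.7969 = 16.

16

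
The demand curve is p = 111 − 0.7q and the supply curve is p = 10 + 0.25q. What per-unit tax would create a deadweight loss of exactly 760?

Competitive equilibrium: 111 − 0.7q = 10 + 0.25q → q* = 106.3158, p* = 36.5789.
A tax t gives Δq = t/0.95 and wedge t, so DWL = t²/1.9.
t²/1.9 = 760 → t² = 1444 → t = 38.

38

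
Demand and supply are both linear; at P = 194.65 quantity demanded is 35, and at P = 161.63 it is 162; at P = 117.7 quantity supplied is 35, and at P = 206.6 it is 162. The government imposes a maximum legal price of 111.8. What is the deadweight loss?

Demand slope = (161.63 − 194.65)/(162 − 35) = −0.26, so P = 203.75 − 0.26Q.
Supply slope = (206.6 − 117.7)/(162 − 35) = 0.7, so P = 93.2 + 0.7Q.
Competitive equilibrium: 203.75 − 0.26Q = 93.2 + 0.7Q → Q* = 115.1563, P* = 173.8094.
At the ceiling P = 111.8, quantity supplied = (111.8 − 93.2)/0.7 = 26.5714.
Willingness to pay at Q' = 26.5714: 203.75 − 0.26·26.5714 = 196.8414.
ΔQ = 115.1563 − 26.5714 = 88.5849; wedge = 196.8414 − 111.8 = 85.0414.
Welfare loss = ½ × 88.5849 × 85.0414 = 3766.69.

3766.69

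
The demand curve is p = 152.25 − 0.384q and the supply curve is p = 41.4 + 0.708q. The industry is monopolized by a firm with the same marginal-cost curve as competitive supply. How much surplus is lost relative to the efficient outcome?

380.81

Competitive equilibrium: 152.25 − 0.384q = 41.4 + 0.708q → q* = 101.511, p* = 113.2698.
Marginal revenue: MR = 152.25 − 0.768q. Set MR = MC: 152.25 − 0.768q = 41.4 + 0.708q → q_m = 75.1016.
Price p_m = 152.25 − 0.384·75.1016 = 123.411; MC(q_m) = 41.4 + 0.708·75.1016 = 94.5719.
Competitive q* = 101.511, so Δq = 26.4094; wedge = 123.411 − 94.5719 = 28.8391.
DWL = ½ × 26.4094 × 28.8391 = 380.81.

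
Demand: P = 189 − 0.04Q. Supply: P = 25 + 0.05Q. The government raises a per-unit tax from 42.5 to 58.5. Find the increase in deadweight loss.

Competitive equilibrium: 189 − 0.04Q = 25 + 0.05Q → Q* = 1822.2222, P* = 116.1111.
For a per-unit tax t: ΔQ = t/0.09, so DWL = ½·t·(t/0.09) = t²/0.18.
At t = 42.5: DWL = 10034.722. At t = 58.5: DWL = 19012.5.
Increase = 19012.5 − 10034.722 = 8977.78.

8977.78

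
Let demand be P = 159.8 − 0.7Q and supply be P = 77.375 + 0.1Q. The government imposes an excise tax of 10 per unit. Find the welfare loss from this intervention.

62.50

Competitive equilibrium: 159.8 − 0.7Q = 77.375 + 0.1Q → Q* = 103.0313, P* = 87.6781.
With the tax, the buyer price exceeds the seller price by 10: (159.8 − 0.7Q) − (77.375 + 0.1Q) = 10 → Q' = 90.5313.
ΔQ = 103.0313 − 90.5313 = 12.5; the wedge equals the tax, 10.
Deadweight loss = ½ × 12.5 × 10 = 62.50.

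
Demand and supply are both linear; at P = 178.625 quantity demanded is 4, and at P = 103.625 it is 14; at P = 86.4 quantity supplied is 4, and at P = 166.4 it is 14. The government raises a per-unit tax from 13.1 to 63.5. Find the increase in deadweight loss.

124.54

Demand slope = (103.625 − 178.625)/(14 − 4) = −7.5, so P = 208.625 − 7.5Q.
Supply slope = (166.4 − 86.4)/(14 − 4) = 8, so P = 54.4 + 8Q.
Competitive equilibrium: 208.625 − 7.5Q = 54.4 + 8Q → Q* = 9.95, P* = 134.
For a per-unit tax t: ΔQ = t/15.5, so DWL = ½·t·(t/15.5) = t²/31.
At t = 13.1: DWL = 5.536. At t = 63.5: DWL = 130.073.
Increase = 130.073 − 5.536 = 124.54.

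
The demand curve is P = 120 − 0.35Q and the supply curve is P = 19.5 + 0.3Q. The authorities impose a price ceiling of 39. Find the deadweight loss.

Competitive equilibrium: 120 − 0.35Q = 19.5 + 0.3Q → Q* = 154.6154, P* = 65.8846.
At the ceiling P = 39, quantity supplied = (39 − 19.5)/0.3 = 65.
Willingness to pay at Q' = 65: 120 − 0.35·65 = 97.25.
ΔQ = 154.6154 − 65 = 89.6154; wedge = 97.25 − 39 = 58.25.
Welfare loss = ½ × 89.6154 × 58.25 = 2610.05.

2610.05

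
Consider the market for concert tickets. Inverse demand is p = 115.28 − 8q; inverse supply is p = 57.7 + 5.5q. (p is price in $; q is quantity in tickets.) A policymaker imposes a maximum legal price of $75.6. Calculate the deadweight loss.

Competitive equilibrium: 115.28 − 8q = 57.7 + 5.5q → q* = 4.2652, p* = 81.1585.
At the ceiling p = 75.6, quantity supplied = (75.6 − 57.7)/5.5 = 3.2545.
Willingness to pay at q' = 3.2545: 115.28 − 8·3.2545 = 89.244.
Δq = 4.2652 − 3.2545 = 1.0107; wedge = 89.244 − 75.6 = 13.644.
Deadweight loss = ½ × 1.0107 × 13.644 = $6.89.

$6.89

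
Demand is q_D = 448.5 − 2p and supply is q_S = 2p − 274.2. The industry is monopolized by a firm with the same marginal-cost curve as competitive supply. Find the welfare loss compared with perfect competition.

421.95

In inverse form: demand p = 224.25 − 0.5q, supply p = 137.1 + 0.5q.
Competitive equilibrium: 224.25 − 0.5q = 137.1 + 0.5q → q* = 87.15, p* = 180.675.
Marginal revenue: MR = 224.25 − q. Set MR = MC: 224.25 − q = 137.1 + 0.5q → q_m = 58.1.
Price p_m = 224.25 − 0.5·58.1 = 195.2; MC(q_m) = 137.1 + 0.5·58.1 = 166.15.
Competitive q* = 87.15, so Δq = 29.05; wedge = 195.2 − 166.15 = 29.05.
DWL = ½ × 29.05 × 29.05 = 421.95.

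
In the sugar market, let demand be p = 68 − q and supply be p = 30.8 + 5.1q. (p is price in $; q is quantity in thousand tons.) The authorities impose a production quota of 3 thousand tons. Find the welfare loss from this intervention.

Competitive equilibrium: 68 − q = 30.8 + 5.1q → q* = 6.0984, p* = 61.9016.
At q = 3: demand price = 68 − 1·3 = 65; supply price = 30.8 + 5.1·3 = 46.1.
Δq = 6.0984 − 3 = 3.0984; wedge = 65 − 46.1 = 18.9.
Deadweight loss = ½ × 3.0984 × 18.9 = $29.28 thousand.

$29.28 thousand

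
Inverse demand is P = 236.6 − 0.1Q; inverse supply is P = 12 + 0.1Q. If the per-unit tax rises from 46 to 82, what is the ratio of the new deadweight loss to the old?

Competitive equilibrium: 236.6 − 0.1Q = 12 + 0.1Q → Q* = 1123, P* = 124.3.
For a per-unit tax t: ΔQ = t/0.2, so DWL = ½·t·(t/0.2) = t²/0.4.
At t = 46: DWL = 5290. At t = 82: DWL = 16810.
Ratio = (82/46)² = 3.178.

3.178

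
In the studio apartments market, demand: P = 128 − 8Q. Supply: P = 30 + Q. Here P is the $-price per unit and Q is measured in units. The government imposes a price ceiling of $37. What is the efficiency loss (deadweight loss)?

Competitive equilibrium: 128 − 8Q = 30 + Q → Q* = 10.8889, P* = 40.8889.
At the ceiling P = 37, quantity supplied = (37 − 30)/1 = 7.
Willingness to pay at Q' = 7: 128 − 8·7 = 72.
ΔQ = 10.8889 − 7 = 3.8889; wedge = 72 − 37 = 35.
Welfare loss = ½ × 3.8889 × 35 = $68.06.

$68.06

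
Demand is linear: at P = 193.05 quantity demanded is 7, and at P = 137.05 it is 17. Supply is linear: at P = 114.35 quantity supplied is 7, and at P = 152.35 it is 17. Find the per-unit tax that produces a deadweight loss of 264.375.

Demand slope = (137.05 − 193.05)/(17 − 7) = −5.6, so P = 232.25 − 5.6Q.
Supply slope = (152.35 − 114.35)/(17 − 7) = 3.8, so P = 87.75 + 3.8Q.
Competitive equilibrium: 232.25 − 5.6Q = 87.75 + 3.8Q → Q* = 15.3723, P* = 146.1649.
A tax t gives ΔQ = t/9.4 and wedge t, so DWL = t²/18.8.
t²/18.8 = 264.375 → t² = 4970.25 → t = 70.5.

70.5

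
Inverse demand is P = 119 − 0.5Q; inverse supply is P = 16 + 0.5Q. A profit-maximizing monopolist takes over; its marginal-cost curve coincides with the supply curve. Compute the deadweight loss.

589.39

Competitive equilibrium: 119 − 0.5Q = 16 + 0.5Q → Q* = 103, P* = 67.5.
Marginal revenue: MR = 119 − Q. Set MR = MC: 119 − Q = 16 + 0.5Q → Q_m = 68.6667.
Price P_m = 119 − 0.5·68.6667 = 84.6667; MC(Q_m) = 16 + 0.5·68.6667 = 50.3334.
Competitive Q* = 103, so ΔQ = 34.3333; wedge = 84.6667 − 50.3334 = 34.3333.
The triangle = ½ × 34.3333 × 34.3333 = 589.39.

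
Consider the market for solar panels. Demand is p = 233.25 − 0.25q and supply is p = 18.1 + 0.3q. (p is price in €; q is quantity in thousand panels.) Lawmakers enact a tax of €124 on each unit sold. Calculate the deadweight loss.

Competitive equilibrium: 233.25 − 0.25q = 18.1 + 0.3q → q* = 391.1818, p* = 135.4545.
With the tax, the buyer price exceeds the seller price by 124: (233.25 − 0.25q) − (18.1 + 0.3q) = 124 → q' = 165.7273.
Δq = 391.1818 − 165.7273 = 225.4545; the wedge equals the tax, 124.
Deadweight loss = ½ × 225.4545 × 124 = €13978.18 thousand.

€13978.18 thousand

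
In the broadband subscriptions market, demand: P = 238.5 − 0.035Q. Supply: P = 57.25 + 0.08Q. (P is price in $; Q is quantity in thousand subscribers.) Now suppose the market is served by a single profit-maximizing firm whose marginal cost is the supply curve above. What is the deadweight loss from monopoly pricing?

$7776.46 thousand

Competitive equilibrium: 238.5 − 0.035Q = 57.25 + 0.08Q → Q* = 1576.08696, P* = 183.33696.
Marginal revenue: MR = 238.5 − 0.07Q. Set MR = MC: 238.5 − 0.07Q = 57.25 + 0.08Q → Q_m = 1208.33333.
Price P_m = 238.5 − 0.035·1208.33333 = 196.20833; MC(Q_m) = 57.25 + 0.08·1208.33333 = 153.91667.
Competitive Q* = 1576.08696, so ΔQ = 367.75363; wedge = 196.20833 − 153.91667 = 42.29166.
Welfare loss = ½ × 367.75363 × 42.29166 = $7776.46 thousand.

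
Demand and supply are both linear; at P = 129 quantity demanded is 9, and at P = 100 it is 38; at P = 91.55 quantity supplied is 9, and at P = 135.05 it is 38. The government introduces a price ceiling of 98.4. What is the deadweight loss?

135.55

Demand slope = (100 − 129)/(38 − 9) = −1, so P = 138 − Q.
Supply slope = (135.05 − 91.55)/(38 − 9) = 1.5, so P = 78.05 + 1.5Q.
Competitive equilibrium: 138 − Q = 78.05 + 1.5Q → Q* = 23.98, P* = 114.02.
At the ceiling P = 98.4, quantity supplied = (98.4 − 78.05)/1.5 = 13.5667.
Willingness to pay at Q' = 13.5667: 138 − 1·13.5667 = 124.4333.
ΔQ = 23.98 − 13.5667 = 10.4133; wedge = 124.4333 − 98.4 = 26.0333.
Deadweight loss = ½ × 10.4133 × 26.0333 = 135.55.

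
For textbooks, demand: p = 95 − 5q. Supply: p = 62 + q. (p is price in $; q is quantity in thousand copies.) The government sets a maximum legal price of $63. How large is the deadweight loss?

Competitive equilibrium: 95 − 5q = 62 + q → q* = 5.5, p* = 67.5.
At the ceiling p = 63, quantity supplied = (63 − 62)/1 = 1.
Willingness to pay at q' = 1: 95 − 5·1 = 90.
Δq = 5.5 − 1 = 4.5; wedge = 90 − 63 = 27.
DWL = ½ × 4.5 × 27 = $60.75 thousand.

$60.75 thousand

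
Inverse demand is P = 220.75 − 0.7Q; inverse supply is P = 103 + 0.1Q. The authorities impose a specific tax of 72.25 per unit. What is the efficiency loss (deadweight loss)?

Competitive equilibrium: 220.75 − 0.7Q = 103 + 0.1Q → Q* = 147.1875, P* = 117.7188.
With the tax, the buyer price exceeds the seller price by 72.25: (220.75 − 0.7Q) − (103 + 0.1Q) = 72.25 → Q' = 56.875.
ΔQ = 147.1875 − 56.875 = 90.3125; the wedge equals the tax, 72.25.
DWL = ½ × 90.3125 × 72.25 = 3262.54.

3262.54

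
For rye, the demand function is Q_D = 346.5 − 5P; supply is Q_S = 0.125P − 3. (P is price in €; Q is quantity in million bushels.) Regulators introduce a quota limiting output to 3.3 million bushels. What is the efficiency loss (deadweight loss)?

€20.29 million

In inverse form: demand P = 69.3 − 0.2Q, supply P = 24 + 8Q.
Competitive equilibrium: 69.3 − 0.2Q = 24 + 8Q → Q* = 5.5244, P* = 68.1951.
At Q = 3.3: demand price = 69.3 − 0.2·3.3 = 68.64; supply price = 24 + 8·3.3 = 50.4.
ΔQ = 5.5244 − 3.3 = 2.2244; wedge = 68.64 − 50.4 = 18.24.
DWL = ½ × 2.2244 × 18.24 = €20.29 million.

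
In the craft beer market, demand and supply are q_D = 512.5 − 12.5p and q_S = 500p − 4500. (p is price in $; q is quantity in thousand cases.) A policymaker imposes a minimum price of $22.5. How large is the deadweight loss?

$1036.44 thousand

In inverse form: demand p = 41 − 0.08q, supply p = 9 + 0.002q.
Competitive equilibrium: 41 − 0.08q = 9 + 0.002q → q* = 390.2439, p* = 9.7805.
At the floor p = 22.5, quantity demanded = (41 − 22.5)/0.08 = 231.25.
Sellers' marginal cost at q' = 231.25: 9 + 0.002·231.25 = 9.4625.
Δq = 390.2439 − 231.25 = 158.9939; wedge = 22.5 − 9.4625 = 13.0375.
The triangle = ½ × 158.9939 × 13.0375 = $1036.44 thousand.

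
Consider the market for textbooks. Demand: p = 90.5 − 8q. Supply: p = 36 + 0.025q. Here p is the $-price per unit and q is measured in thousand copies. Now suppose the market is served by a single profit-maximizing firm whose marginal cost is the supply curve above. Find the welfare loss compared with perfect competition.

$46.12 thousand

Competitive equilibrium: 90.5 − 8q = 36 + 0.025q → q* = 6.7913, p* = 36.1698.
Marginal revenue: MR = 90.5 − 16q. Set MR = MC: 90.5 − 16q = 36 + 0.025q → q_m = 3.4009.
Price p_m = 90.5 − 8·3.4009 = 63.2928; MC(q_m) = 36 + 0.025·3.4009 = 36.085.
Competitive q* = 6.7913, so Δq = 3.3904; wedge = 63.2928 − 36.085 = 27.2078.
Deadweight loss = ½ × 3.3904 × 27.2078 = $46.12 thousand.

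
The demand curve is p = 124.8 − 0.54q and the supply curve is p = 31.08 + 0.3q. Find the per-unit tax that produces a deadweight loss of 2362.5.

63

Competitive equilibrium: 124.8 − 0.54q = 31.08 + 0.3q → q* = 111.5714, p* = 64.5514.
A tax t gives Δq = t/0.84 and wedge t, so DWL = t²/1.68.
t²/1.68 = 2362.5 → t² = 3969 → t = 63.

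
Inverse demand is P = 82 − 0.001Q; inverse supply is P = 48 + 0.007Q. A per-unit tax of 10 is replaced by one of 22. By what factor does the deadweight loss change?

Competitive equilibrium: 82 − 0.001Q = 48 + 0.007Q → Q* = 4250, P* = 77.75.
For a per-unit tax t: ΔQ = t/0.008, so DWL = ½·t·(t/0.008) = t²/0.016.
At t = 10: DWL = 6250. At t = 22: DWL = 30250.
Ratio = (22/10)² = 4.84.

4.84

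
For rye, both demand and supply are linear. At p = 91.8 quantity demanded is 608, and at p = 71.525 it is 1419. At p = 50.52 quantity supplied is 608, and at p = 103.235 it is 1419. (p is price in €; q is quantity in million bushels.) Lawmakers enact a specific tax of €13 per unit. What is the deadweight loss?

€938.89 million

Demand slope = (71.525 − 91.8)/(1419 − 608) = −0.025, so p = 107 − 0.025q.
Supply slope = (103.235 − 50.52)/(1419 − 608) = 0.065, so p = 11 + 0.065q.
Competitive equilibrium: 107 − 0.025q = 11 + 0.065q → q* = 1066.6667, p* = 80.3333.
With the tax, the buyer price exceeds the seller price by 13: (107 − 0.025q) − (11 + 0.065q) = 13 → q' = 922.2222.
Δq = 1066.6667 − 922.2222 = 144.4445; the wedge equals the tax, 13.
DWL = ½ × 144.4445 × 13 = €938.89 million.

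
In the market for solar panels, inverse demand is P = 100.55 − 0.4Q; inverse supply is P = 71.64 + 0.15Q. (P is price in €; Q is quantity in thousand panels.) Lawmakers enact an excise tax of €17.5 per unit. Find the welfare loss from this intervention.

€278.41 thousand

Competitive equilibrium: 100.55 − 0.4Q = 71.64 + 0.15Q → Q* = 52.5636, P* = 79.5245.
With the tax, the buyer price exceeds the seller price by 17.5: (100.55 − 0.4Q) − (71.64 + 0.15Q) = 17.5 → Q' = 20.7455.
ΔQ = 52.5636 − 20.7455 = 31.8181; the wedge equals the tax, 17.5.
The triangle = ½ × 31.8181 × 17.5 = €278.41 thousand.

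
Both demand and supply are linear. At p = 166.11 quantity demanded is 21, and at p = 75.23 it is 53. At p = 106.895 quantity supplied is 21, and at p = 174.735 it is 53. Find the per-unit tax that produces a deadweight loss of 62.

Demand slope = (75.23 − 166.11)/(53 − 21) = −2.84, so p = 225.75 − 2.84q.
Supply slope = (174.735 − 106.895)/(53 − 21) = 2.12, so p = 62.375 + 2.12q.
Competitive equilibrium: 225.75 − 2.84q = 62.375 + 2.12q → q* = 32.9385, p* = 132.2046.
A tax t gives Δq = t/4.96 and wedge t, so DWL = t²/9.92.
t²/9.92 = 62 → t² = 615.04 → t = 24.8.

24.8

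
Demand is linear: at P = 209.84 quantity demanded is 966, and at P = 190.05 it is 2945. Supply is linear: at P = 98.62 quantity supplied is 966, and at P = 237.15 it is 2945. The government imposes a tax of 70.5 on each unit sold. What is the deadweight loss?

31064.06

Demand slope = (190.05 − 209.84)/(2945 − 966) = −0.01, so P = 219.5 − 0.01Q.
Supply slope = (237.15 − 98.62)/(2945 − 966) = 0.07, so P = 31 + 0.07Q.
Competitive equilibrium: 219.5 − 0.01Q = 31 + 0.07Q → Q* = 2356.25, P* = 195.9375.
With the tax, the buyer price exceeds the seller price by 70.5: (219.5 − 0.01Q) − (31 + 0.07Q) = 70.5 → Q' = 1475.
ΔQ = 2356.25 − 1475 = 881.25; the wedge equals the tax, 70.5.
DWL = ½ × 881.25 × 70.5 = 31064.06.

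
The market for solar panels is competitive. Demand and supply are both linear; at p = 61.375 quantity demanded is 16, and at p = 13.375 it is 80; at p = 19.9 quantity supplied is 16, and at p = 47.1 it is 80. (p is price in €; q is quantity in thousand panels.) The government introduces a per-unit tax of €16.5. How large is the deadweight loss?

€115.85 thousand

Demand slope = (13.375 − 61.375)/(80 − 16) = −0.75, so p = 73.375 − 0.75q.
Supply slope = (47.1 − 19.9)/(80 − 16) = 0.425, so p = 13.1 + 0.425q.
Competitive equilibrium: 73.375 − 0.75q = 13.1 + 0.425q → q* = 51.2979, p* = 34.9016.
With the tax, the buyer price exceeds the seller price by 16.5: (73.375 − 0.75q) − (13.1 + 0.425q) = 16.5 → q' = 37.2553.
Δq = 51.2979 − 37.2553 = 14.0426; the wedge equals the tax, 16.5.
The triangle = ½ × 14.0426 × 16.5 = €115.85 thousand.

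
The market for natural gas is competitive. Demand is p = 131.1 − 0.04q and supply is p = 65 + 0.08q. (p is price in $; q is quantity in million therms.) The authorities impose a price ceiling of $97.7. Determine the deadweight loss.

$1211.26 million

Competitive equilibrium: 131.1 − 0.04q = 65 + 0.08q → q* = 550.8333, p* = 109.0667.
At the ceiling p = 97.7, quantity supplied = (97.7 − 65)/0.08 = 408.75.
Willingness to pay at q' = 408.75: 131.1 − 0.04·408.75 = 114.75.
Δq = 550.8333 − 408.75 = 142.0833; wedge = 114.75 − 97.7 = 17.05.
The triangle = ½ × 142.0833 × 17.05 = $1211.26 million.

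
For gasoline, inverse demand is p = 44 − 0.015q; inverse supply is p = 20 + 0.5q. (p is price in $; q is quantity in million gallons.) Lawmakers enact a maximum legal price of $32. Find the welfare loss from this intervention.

Competitive equilibrium: 44 − 0.015q = 20 + 0.5q → q* = 46.6019, p* = 43.301.
At the ceiling p = 32, quantity supplied = (32 − 20)/0.5 = 24.
Willingness to pay at q' = 24: 44 − 0.015·24 = 43.64.
Δq = 46.6019 − 24 = 22.6019; wedge = 43.64 − 32 = 11.64.
DWL = ½ × 22.6019 × 11.64 = $131.54 million.

$131.54 million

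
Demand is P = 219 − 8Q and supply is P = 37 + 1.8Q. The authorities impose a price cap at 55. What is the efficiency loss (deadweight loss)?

Competitive equilibrium: 219 − 8Q = 37 + 1.8Q → Q* = 18.5714, P* = 70.4286.
At the ceiling P = 55, quantity supplied = (55 − 37)/1.8 = 10.
Willingness to pay at Q' = 10: 219 − 8·10 = 139.
ΔQ = 18.5714 − 10 = 8.5714; wedge = 139 − 55 = 84.
The triangle = ½ × 8.5714 × 84 = 360.

360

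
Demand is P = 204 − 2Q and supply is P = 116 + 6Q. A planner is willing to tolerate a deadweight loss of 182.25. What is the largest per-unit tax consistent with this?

54

Competitive equilibrium: 204 − 2Q = 116 + 6Q → Q* = 11, P* = 182.
A tax t gives ΔQ = t/8 and wedge t, so DWL = t²/16.
t²/16 = 182.25 → t² = 2916 → t = 54.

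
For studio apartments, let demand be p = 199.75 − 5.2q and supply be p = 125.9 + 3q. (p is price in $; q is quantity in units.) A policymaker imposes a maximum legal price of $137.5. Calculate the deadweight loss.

Competitive equilibrium: 199.75 − 5.2q = 125.9 + 3q → q* = 9.0061, p* = 152.9183.
At the ceiling p = 137.5, quantity supplied = (137.5 − 125.9)/3 = 3.8667.
Willingness to pay at q' = 3.8667: 199.75 − 5.2·3.8667 = 179.6432.
Δq = 9.0061 − 3.8667 = 5.1394; wedge = 179.6432 − 137.5 = 42.1432.
Deadweight loss = ½ × 5.1394 × 42.1432 = $108.30.

$108.30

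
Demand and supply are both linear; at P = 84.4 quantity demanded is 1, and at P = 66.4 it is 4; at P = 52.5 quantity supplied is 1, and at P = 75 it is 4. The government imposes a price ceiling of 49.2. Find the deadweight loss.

53.03

Demand slope = (66.4 − 84.4)/(4 − 1) = −6, so P = 90.4 − 6Q.
Supply slope = (75 − 52.5)/(4 − 1) = 7.5, so P = 45 + 7.5Q.
Competitive equilibrium: 90.4 − 6Q = 45 + 7.5Q → Q* = 3.363, P* = 70.2222.
At the ceiling P = 49.2, quantity supplied = (49.2 − 45)/7.5 = 0.56.
Willingness to pay at Q' = 0.56: 90.4 − 6·0.56 = 87.04.
ΔQ = 3.363 − 0.56 = 2.803; wedge = 87.04 − 49.2 = 37.84.
The triangle = ½ × 2.803 × 37.84 = 53.03.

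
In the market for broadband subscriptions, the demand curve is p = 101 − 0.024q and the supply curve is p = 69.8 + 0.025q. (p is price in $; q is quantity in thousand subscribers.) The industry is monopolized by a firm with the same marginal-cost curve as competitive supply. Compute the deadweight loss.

Competitive equilibrium: 101 − 0.024q = 69.8 + 0.025q → q* = 636.73469, p* = 85.71837.
Marginal revenue: MR = 101 − 0.048q. Set MR = MC: 101 − 0.048q = 69.8 + 0.025q → q_m = 427.39726.
Price p_m = 101 − 0.024·427.39726 = 90.74247; MC(q_m) = 69.8 + 0.025·427.39726 = 80.48493.
Competitive q* = 636.73469, so Δq = 209.33743; wedge = 90.74247 − 80.48493 = 10.25754.
The triangle = ½ × 209.33743 × 10.25754 = $1073.64 thousand.

$1073.64 thousand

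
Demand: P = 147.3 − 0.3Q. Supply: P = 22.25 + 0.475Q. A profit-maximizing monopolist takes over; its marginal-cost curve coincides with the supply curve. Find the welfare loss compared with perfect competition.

785.71

Competitive equilibrium: 147.3 − 0.3Q = 22.25 + 0.475Q → Q* = 161.3548, P* = 98.8935.
Marginal revenue: MR = 147.3 − 0.6Q. Set MR = MC: 147.3 − 0.6Q = 22.25 + 0.475Q → Q_m = 116.3256.
Price P_m = 147.3 − 0.3·116.3256 = 112.4023; MC(Q_m) = 22.25 + 0.475·116.3256 = 77.5047.
Competitive Q* = 161.3548, so ΔQ = 45.0292; wedge = 112.4023 − 77.5047 = 34.8976.
The triangle = ½ × 45.0292 × 34.8976 = 785.71.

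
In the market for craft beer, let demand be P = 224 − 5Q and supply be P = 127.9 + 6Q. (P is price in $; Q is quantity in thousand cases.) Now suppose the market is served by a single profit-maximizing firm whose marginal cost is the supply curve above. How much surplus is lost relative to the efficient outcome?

$40.99 thousand

Competitive equilibrium: 224 − 5Q = 127.9 + 6Q → Q* = 8.7364, P* = 180.3182.
Marginal revenue: MR = 224 − 10Q. Set MR = MC: 224 − 10Q = 127.9 + 6Q → Q_m = 6.0063.
Price P_m = 224 − 5·6.0063 = 193.9685; MC(Q_m) = 127.9 + 6·6.0063 = 163.9378.
Competitive Q* = 8.7364, so ΔQ = 2.7301; wedge = 193.9685 − 163.9378 = 30.0307.
The triangle = ½ × 2.7301 × 30.0307 = $40.99 thousand.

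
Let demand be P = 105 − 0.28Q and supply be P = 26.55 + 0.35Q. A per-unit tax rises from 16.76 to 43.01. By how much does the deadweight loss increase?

1245.21

Competitive equilibrium: 105 − 0.28Q = 26.55 + 0.35Q → Q* = 124.5238, P* = 70.1333.
For a per-unit tax t: ΔQ = t/0.63, so DWL = ½·t·(t/0.63) = t²/1.26.
At t = 16.76: DWL = 222.935. At t = 43.01: DWL = 1468.143.
Increase = 1468.143 − 222.935 = 1245.21.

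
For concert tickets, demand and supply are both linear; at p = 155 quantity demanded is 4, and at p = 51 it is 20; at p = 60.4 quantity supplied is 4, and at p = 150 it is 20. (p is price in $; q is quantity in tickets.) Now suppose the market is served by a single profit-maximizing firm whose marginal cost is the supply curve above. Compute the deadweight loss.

Demand slope = (51 − 155)/(20 − 4) = −6.5, so p = 181 − 6.5q.
Supply slope = (150 − 60.4)/(20 − 4) = 5.6, so p = 38 + 5.6q.
Competitive equilibrium: 181 − 6.5q = 38 + 5.6q → q* = 11.8182, p* = 104.1818.
Marginal revenue: MR = 181 − 13q. Set MR = MC: 181 − 13q = 38 + 5.6q → q_m = 7.6882.
Price p_m = 181 − 6.5·7.6882 = 131.0267; MC(q_m) = 38 + 5.6·7.6882 = 81.0539.
Competitive q* = 11.8182, so Δq = 4.13; wedge = 131.0267 − 81.0539 = 49.9728.
The triangle = ½ × 4.13 × 49.9728 = $103.19.

$103.19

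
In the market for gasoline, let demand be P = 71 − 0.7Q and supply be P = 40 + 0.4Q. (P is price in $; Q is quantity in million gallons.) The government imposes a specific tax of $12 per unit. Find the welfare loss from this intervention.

Competitive equilibrium: 71 − 0.7Q = 40 + 0.4Q → Q* = 28.1818, P* = 51.2727.
With the tax, the buyer price exceeds the seller price by 12: (71 − 0.7Q) − (40 + 0.4Q) = 12 → Q' = 17.2727.
ΔQ = 28.1818 − 17.2727 = 10.9091; the wedge equals the tax, 12.
Deadweight loss = ½ × 10.9091 × 12 = $65.45 million.

$65.45 million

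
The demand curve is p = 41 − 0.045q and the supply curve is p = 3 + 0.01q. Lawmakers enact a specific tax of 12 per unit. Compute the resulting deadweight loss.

1309.09

Competitive equilibrium: 41 − 0.045q = 3 + 0.01q → q* = 690.9091, p* = 9.9091.
With the tax, the buyer price exceeds the seller price by 12: (41 − 0.045q) − (3 + 0.01q) = 12 → q' = 472.7273.
Δq = 690.9091 − 472.7273 = 218.1818; the wedge equals the tax, 12.
The triangle = ½ × 218.1818 × 12 = 1309.09.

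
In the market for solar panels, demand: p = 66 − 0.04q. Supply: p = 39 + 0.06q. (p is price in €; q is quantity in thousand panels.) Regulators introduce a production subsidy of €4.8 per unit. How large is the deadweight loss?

€115.20 thousand

Competitive equilibrium: 66 − 0.04q = 39 + 0.06q → q* = 270, p* = 55.2.
The subsidy lowers effective supply by 4.8: p = 34.2 + 0.06q.
New quantity: 66 − 0.04q = 34.2 + 0.06q → q' = 318.
Overproduction Δq = 318 − 270 = 48; wedge = subsidy = 4.8.
DWL = ½ × 48 × 4.8 = €115.20 thousand.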